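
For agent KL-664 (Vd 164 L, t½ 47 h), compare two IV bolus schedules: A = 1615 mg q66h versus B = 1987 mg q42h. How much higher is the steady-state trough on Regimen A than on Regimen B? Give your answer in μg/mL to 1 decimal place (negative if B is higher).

Regimen A: f = (1/2)^(66/47) ≈ 0.3778; Cmin,ss = (1615/164)·f/(1−f) ≈ 5.979 μg/mL.
Regimen B: f = (1/2)^(42/47) ≈ 0.5383; Cmin,ss = (1987/164)·f/(1−f) ≈ 14.126 μg/mL.
Difference ≈ 5.979 − 14.126 ≈ -8.147 μg/mL.

-8.1 μg/mL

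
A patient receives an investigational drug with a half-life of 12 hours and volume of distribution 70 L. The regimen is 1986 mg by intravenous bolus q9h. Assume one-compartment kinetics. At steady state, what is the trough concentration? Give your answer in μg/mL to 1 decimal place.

41.6 μg/mL

τ/t½ = 9/12 ≈ 0.75, so fraction remaining f = (1/2)^(9/12) ≈ 0.5946.
At steady state, accumulation factor R = 1/(1 − e^(−kτ)) ≈ 2.4667.
Each bolus raises the concentration by D/Vd = 1986/70 ≈ 28.371 μg/mL.
Cmax,ss = C₀/(1 − f) ≈ 28.371/0.4054 ≈ 69.983 μg/mL.
One interval later, Cmin,ss = Cmax,ss·e^(−kτ) ≈ 69.983 × 0.5946 ≈ 41.612 μg/mL.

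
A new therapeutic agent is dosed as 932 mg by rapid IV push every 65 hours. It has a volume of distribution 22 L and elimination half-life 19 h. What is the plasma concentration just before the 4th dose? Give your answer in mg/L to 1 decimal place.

4.4 mg/L

f = (1/2)^(τ/t½) = (1/2)^(65/19) ≈ 0.0934.
C₀ = D/Vd = 932/22 ≈ 42.364 mg/L.
Before the 4th dose, 3 doses have been given. Superposition: Cmin = C₀·(f + f² + … + f^3).
≈ 42.364 × (0.0934 + 0.0087 + 0.0008) ≈ 42.364 × 0.1029 ≈ 4.359 mg/L.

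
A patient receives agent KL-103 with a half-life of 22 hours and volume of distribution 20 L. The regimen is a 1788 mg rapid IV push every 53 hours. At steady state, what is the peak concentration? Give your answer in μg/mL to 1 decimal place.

110.1 μg/mL

Over one 53-h interval, 53/22 ≈ 2.4091 half-lives elapse, leaving f ≈ 0.1883 of each dose.
At steady state, accumulation factor R = 1/(1 − e^(−kτ)) ≈ 1.2320.
Each bolus raises the concentration by D/Vd = 1788/20 ≈ 89.400 μg/mL.
Cmax,ss = C₀/(1 − f) ≈ 89.400/0.8117 ≈ 110.139 μg/mL.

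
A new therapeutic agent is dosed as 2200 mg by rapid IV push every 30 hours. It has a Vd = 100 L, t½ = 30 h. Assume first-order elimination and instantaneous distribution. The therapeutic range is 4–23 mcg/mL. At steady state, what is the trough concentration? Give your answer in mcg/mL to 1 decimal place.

The dosing interval is 1 half-life, so f = 2^(−1) = 0.5.
At steady state, R = 1/(1 − 0.5) = 2/1.
Single-dose peak C₀ = D/Vd = 2200/100 = 22 mcg/mL.
Steady-state peak Cmax,ss = C₀·R = 22 × 2/1 ≈ 44.000 mcg/mL.
Steady-state trough Cmin,ss = Cmax,ss·f ≈ 44.000 × 0.5 ≈ 22.000 mcg/mL.
Trough 22.0 mcg/mL vs MEC 4 mcg/mL: adequate.

22.0 mcg/mL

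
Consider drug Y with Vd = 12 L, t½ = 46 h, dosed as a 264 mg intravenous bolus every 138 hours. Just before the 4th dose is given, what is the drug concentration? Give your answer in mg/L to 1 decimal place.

f = (1/2)^(τ/t½) = (1/2)^(138/46) ≈ 0.1250.
C₀ = D/Vd = 264/12 ≈ 22.000 mg/L.
Before the 4th dose, 3 doses have been given. Superposition: Cmin = C₀·(f + f² + … + f^3).
≈ 22.000 × (0.1250 + 0.0156 + 0.0020) ≈ 22.000 × 0.1426 ≈ 3.137 mg/L.

3.1 mg/L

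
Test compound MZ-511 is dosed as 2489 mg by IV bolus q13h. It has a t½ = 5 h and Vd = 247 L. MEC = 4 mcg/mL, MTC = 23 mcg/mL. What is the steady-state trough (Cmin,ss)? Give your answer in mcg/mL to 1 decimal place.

Over one 13-h interval, 13/5 ≈ 2.6 half-lives elapse, leaving f ≈ 0.1649 of each dose.
At steady state, accumulation factor R = 1/(1 − e^(−kτ)) ≈ 1.1975.
Single-dose peak C₀ = D/Vd = 2489/247 ≈ 10.077 mcg/mL.
Cmax,ss = C₀/(1 − f) ≈ 10.077/0.8351 ≈ 12.067 mcg/mL.
Steady-state trough Cmin,ss = Cmax,ss·f ≈ 12.067 × 0.1649 ≈ 1.990 mcg/mL.
Trough 2.0 mcg/mL vs MEC 4 mcg/mL: subtherapeutic.

2.0 mcg/mL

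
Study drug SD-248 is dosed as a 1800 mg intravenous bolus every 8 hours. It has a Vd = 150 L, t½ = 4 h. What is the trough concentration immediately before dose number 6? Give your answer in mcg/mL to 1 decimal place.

f = (1/2)^(τ/t½) = (1/2)^(8/4) ≈ 0.2500.
C₀ = D/Vd = 1800/150 ≈ 12.000 mcg/mL.
Before the 6th dose, 5 doses have been given. Superposition: Cmin = C₀·(f + f² + … + f^5).
≈ 12.000 × (0.2500 + 0.0625 + 0.0156 + 0.0039 + 0.0010) ≈ 12.000 × 0.3330 ≈ 3.996 mcg/mL.

4.0 mcg/mL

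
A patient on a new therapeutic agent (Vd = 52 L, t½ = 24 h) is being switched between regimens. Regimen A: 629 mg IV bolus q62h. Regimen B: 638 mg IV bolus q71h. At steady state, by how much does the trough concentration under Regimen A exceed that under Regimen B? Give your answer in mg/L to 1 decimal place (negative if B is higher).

0.6 mg/L

Regimen A: f = (1/2)^(62/24) ≈ 0.1669; Cmin,ss = (629/52)·f/(1−f) ≈ 2.423 mg/L.
Regimen B: f = (1/2)^(71/24) ≈ 0.1287; Cmin,ss = (638/52)·f/(1−f) ≈ 1.812 mg/L.
Difference ≈ 2.423 − 1.812 ≈ 0.611 mg/L.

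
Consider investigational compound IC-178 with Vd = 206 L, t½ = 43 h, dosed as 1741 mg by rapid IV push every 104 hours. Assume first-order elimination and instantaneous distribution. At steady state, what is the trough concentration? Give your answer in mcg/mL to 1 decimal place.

1.9 mcg/mL

τ/t½ = 104/43 ≈ 2.4186, so fraction remaining f = (1/2)^(104/43) ≈ 0.1870.
Accumulation ratio R = 1/(1 − f) ≈ 1/0.8130 ≈ 1.2300.
Each bolus raises the concentration by D/Vd = 1741/206 ≈ 8.451 mcg/mL.
Cmax,ss = C₀/(1 − f) ≈ 8.451/0.8130 ≈ 10.395 mcg/mL.
Steady-state trough Cmin,ss = Cmax,ss·f ≈ 10.395 × 0.1870 ≈ 1.944 mcg/mL.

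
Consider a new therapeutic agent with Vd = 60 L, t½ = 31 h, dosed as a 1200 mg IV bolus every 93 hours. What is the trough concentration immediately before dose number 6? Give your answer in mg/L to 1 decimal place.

f = (1/2)^(τ/t½) = (1/2)^(93/31) ≈ 0.1250.
C₀ = D/Vd = 1200/60 ≈ 20.000 mg/L.
Before the 6th dose, 5 doses have been given. Superposition: Cmin = C₀·(f + f² + … + f^5).
≈ 20.000 × (0.1250 + 0.0156 + 0.0020 + 0.0002 + 0.0000) ≈ 20.000 × 0.1428 ≈ 2.856 mg/L.

2.9 mg/L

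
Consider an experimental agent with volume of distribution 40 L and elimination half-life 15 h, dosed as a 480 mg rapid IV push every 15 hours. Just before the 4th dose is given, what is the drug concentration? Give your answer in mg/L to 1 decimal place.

10.5 mg/L

f = (1/2)^(τ/t½) = (1/2)^(15/15) ≈ 0.5000.
C₀ = D/Vd = 480/40 ≈ 12.000 mg/L.
Before the 4th dose, 3 doses have been given. Superposition: Cmin = C₀·(f + f² + … + f^3).
≈ 12.000 × (0.5000 + 0.2500 + 0.1250) ≈ 12.000 × 0.8750 ≈ 10.500 mg/L.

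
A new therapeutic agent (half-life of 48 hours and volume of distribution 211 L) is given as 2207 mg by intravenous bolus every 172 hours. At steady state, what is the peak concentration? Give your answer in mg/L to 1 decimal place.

11.4 mg/L

Over one 172-h interval, 172/48 ≈ 3.5833 half-lives elapse, leaving f ≈ 0.0834 of each dose.
At steady state, accumulation factor R = 1/(1 − e^(−kτ)) ≈ 1.0910.
Each bolus raises the concentration by D/Vd = 2207/211 ≈ 10.460 mg/L.
Steady-state peak Cmax,ss = C₀·R ≈ 10.460 × 1.0910 ≈ 11.412 mg/L.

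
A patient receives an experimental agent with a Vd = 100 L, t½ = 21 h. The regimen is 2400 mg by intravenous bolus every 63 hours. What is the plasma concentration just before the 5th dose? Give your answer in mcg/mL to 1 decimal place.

f = (1/2)^(τ/t½) = (1/2)^(63/21) ≈ 0.1250.
C₀ = D/Vd = 2400/100 ≈ 24.000 mcg/mL.
Before the 5th dose, 4 doses have been given. Superposition: Cmin = C₀·(f + f² + … + f^4).
≈ 24.000 × (0.1250 + 0.0156 + 0.0020 + 0.0002) ≈ 24.000 × 0.1428 ≈ 3.427 mcg/mL.

3.4 mcg/mL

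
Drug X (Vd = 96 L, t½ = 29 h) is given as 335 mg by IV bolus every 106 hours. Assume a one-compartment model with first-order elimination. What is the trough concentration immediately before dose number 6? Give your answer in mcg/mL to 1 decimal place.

0.3 mcg/mL

f = (1/2)^(τ/t½) = (1/2)^(106/29) ≈ 0.0794.
C₀ = D/Vd = 335/96 ≈ 3.490 mcg/mL.
Before the 6th dose, 5 doses have been given. Superposition: Cmin = C₀·(f + f² + … + f^5).
≈ 3.490 × (0.0794 + 0.0063 + 0.0005 + 0.0000 + 0.0000) ≈ 3.490 × 0.0862 ≈ 0.301 mcg/mL.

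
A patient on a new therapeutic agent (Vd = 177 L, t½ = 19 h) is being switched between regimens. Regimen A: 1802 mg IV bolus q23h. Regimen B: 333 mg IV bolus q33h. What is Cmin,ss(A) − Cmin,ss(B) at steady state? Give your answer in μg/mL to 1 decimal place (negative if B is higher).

6.9 μg/mL

Regimen A: f = (1/2)^(23/19) ≈ 0.4321; Cmin,ss = (1802/177)·f/(1−f) ≈ 7.746 μg/mL.
Regimen B: f = (1/2)^(33/19) ≈ 0.3000; Cmin,ss = (333/177)·f/(1−f) ≈ 0.806 μg/mL.
Difference ≈ 7.746 − 0.806 ≈ 6.940 μg/mL.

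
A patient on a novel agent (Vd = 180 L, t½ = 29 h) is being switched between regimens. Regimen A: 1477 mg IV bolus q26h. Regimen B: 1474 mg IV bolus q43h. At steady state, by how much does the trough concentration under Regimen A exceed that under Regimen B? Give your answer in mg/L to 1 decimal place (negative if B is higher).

5.0 mg/L

Regimen A: f = (1/2)^(26/29) ≈ 0.5372; Cmin,ss = (1477/180)·f/(1−f) ≈ 9.525 mg/L.
Regimen B: f = (1/2)^(43/29) ≈ 0.3578; Cmin,ss = (1474/180)·f/(1−f) ≈ 4.562 mg/L.
Difference ≈ 9.525 − 4.562 ≈ 4.963 mg/L.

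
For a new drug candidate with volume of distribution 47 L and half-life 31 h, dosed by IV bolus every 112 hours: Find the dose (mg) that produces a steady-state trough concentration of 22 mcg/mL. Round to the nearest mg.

11617 mg

τ/t½ = 112/31 ≈ 3.6129, so f = (1/2)^(112/31) ≈ 0.081735.
Cmin,ss = (D/Vd)·f/(1−f), so D = Cmin,ss·Vd·(1−f)/f.
D = 22 × 47 × (1−f)/f ≈ 22 × 47 × 11.23466 ≈ 11616.64 mg.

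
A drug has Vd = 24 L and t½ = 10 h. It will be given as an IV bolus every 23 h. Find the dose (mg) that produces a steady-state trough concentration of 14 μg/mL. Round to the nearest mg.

1319 mg

τ/t½ = 23/10 ≈ 2.3, so f = (1/2)^(23/10) ≈ 0.203063.
Cmin,ss = (D/Vd)·f/(1−f), so D = Cmin,ss·Vd·(1−f)/f.
D = 14 × 24 × (1−f)/f ≈ 14 × 24 × 3.92458 ≈ 1318.66 mg.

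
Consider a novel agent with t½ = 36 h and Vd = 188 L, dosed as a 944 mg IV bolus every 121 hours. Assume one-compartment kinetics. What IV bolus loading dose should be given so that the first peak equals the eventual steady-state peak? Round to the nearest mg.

f = (1/2)^(121/36) ≈ 0.097321; accumulation ratio R = 1/(1−f) ≈ 1.10781.
Loading dose to hit Cmax,ss on first dose: D_load = D_maint·R ≈ 944 × 1.10781 ≈ 1045.77 mg.

1046 mg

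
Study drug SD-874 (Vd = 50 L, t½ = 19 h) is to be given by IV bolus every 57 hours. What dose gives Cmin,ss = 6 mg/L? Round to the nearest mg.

τ/t½ = 57/19 ≈ 3, so f = (1/2)^(57/19) ≈ 0.125000.
Cmin,ss = (D/Vd)·f/(1−f), so D = Cmin,ss·Vd·(1−f)/f.
D = 6 × 50 × (1−f)/f ≈ 6 × 50 × 7.00000 ≈ 2100.00 mg.

2100 mg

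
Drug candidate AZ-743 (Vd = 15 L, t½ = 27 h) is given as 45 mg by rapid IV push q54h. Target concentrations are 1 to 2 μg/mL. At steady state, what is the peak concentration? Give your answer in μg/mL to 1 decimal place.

4.0 μg/mL

The dosing interval is 2 half-lives, so f = 2^(−2) = 0.25.
At steady state, R = 1/(1 − 0.25) = 4/3.
Single-dose peak C₀ = D/Vd = 45/15 = 3 μg/mL.
Steady-state peak Cmax,ss = C₀·R = 3 × 4/3 ≈ 4.000 μg/mL.
Peak 4.0 μg/mL vs MTC 2 μg/mL: exceeds toxic threshold.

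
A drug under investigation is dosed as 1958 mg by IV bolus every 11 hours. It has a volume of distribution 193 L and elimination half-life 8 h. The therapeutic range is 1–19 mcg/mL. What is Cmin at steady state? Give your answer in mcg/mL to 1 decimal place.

Over one 11-h interval, 11/8 ≈ 1.375 half-lives elapse, leaving f ≈ 0.3856 of each dose.
At steady state, accumulation factor R = 1/(1 − e^(−kτ)) ≈ 1.6276.
Each bolus raises the concentration by D/Vd = 1958/193 ≈ 10.145 mcg/mL.
Steady-state peak Cmax,ss = C₀·R ≈ 10.145 × 1.6276 ≈ 16.512 mcg/mL.
Steady-state trough Cmin,ss = Cmax,ss·f ≈ 16.512 × 0.3856 ≈ 6.367 mcg/mL.
Trough 6.4 mcg/mL vs MEC 1 mcg/mL: adequate.

6.4 mcg/mL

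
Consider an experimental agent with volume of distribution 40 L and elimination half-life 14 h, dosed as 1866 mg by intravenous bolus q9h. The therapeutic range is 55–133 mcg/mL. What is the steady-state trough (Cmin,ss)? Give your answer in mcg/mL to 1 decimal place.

83.1 mcg/mL

Over one 9-h interval, 9/14 ≈ 0.64286 half-lives elapse, leaving f ≈ 0.6404 of each dose.
At steady state, accumulation factor R = 1/(1 − e^(−kτ)) ≈ 2.7809.
Single-dose peak C₀ = D/Vd = 1866/40 ≈ 46.650 mcg/mL.
Cmax,ss = C₀/(1 − f) ≈ 46.650/0.3596 ≈ 129.727 mcg/mL.
Steady-state trough Cmin,ss = Cmax,ss·f ≈ 129.727 × 0.6404 ≈ 83.077 mcg/mL.
Trough 83.1 mcg/mL vs MEC 55 mcg/mL: adequate.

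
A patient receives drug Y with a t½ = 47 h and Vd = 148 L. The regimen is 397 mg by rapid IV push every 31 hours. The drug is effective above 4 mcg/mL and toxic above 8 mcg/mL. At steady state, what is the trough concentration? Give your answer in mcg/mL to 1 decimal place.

4.6 mcg/mL

k = ln2/t½ = ln2/47 ≈ 0.014748 h⁻¹; fraction remaining f = e^(−kτ) = e^(−0.014748×31) ≈ 0.6331.
Each bolus raises the concentration by D/Vd = 397/148 ≈ 2.682 mcg/mL.
Steady-state trough Cmin,ss = C₀·f/(1−f) ≈ 2.682 × 0.6331/0.3669 ≈ 4.628 mcg/mL.
Trough 4.6 mcg/mL vs MEC 4 mcg/mL: adequate.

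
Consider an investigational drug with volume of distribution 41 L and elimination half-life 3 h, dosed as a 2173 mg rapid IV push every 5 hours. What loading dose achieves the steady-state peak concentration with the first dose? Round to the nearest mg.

3172 mg

f = (1/2)^(5/3) ≈ 0.314980; accumulation ratio R = 1/(1−f) ≈ 1.45981.
Loading dose to hit Cmax,ss on first dose: D_load = D_maint·R ≈ 2173 × 1.45981 ≈ 3172.17 mg.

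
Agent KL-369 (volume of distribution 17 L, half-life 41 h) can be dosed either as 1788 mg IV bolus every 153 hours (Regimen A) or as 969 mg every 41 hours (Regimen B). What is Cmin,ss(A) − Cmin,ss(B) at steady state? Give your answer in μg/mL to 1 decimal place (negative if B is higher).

-48.4 μg/mL

Regimen A: f = (1/2)^(153/41) ≈ 0.0753; Cmin,ss = (1788/17)·f/(1−f) ≈ 8.565 μg/mL.
Regimen B: f = (1/2)^(41/41) ≈ 0.5000; Cmin,ss = (969/17)·f/(1−f) ≈ 57.000 μg/mL.
Difference ≈ 8.565 − 57.000 ≈ -48.435 μg/mL.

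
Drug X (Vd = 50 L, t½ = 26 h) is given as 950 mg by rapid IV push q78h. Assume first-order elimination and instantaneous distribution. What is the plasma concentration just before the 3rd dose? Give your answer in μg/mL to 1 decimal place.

f = (1/2)^(τ/t½) = (1/2)^(78/26) ≈ 0.1250.
C₀ = D/Vd = 950/50 ≈ 19.000 μg/mL.
Before the 3rd dose, 2 doses have been given. Superposition: Cmin = C₀·(f + f²).
≈ 19.000 × (0.1250 + 0.0156) ≈ 19.000 × 0.1406 ≈ 2.671 μg/mL.

2.7 μg/mL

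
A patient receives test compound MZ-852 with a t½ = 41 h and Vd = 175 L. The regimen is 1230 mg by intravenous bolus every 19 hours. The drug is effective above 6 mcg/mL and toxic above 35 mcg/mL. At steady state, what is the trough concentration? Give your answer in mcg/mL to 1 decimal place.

18.6 mcg/mL

Over one 19-h interval, 19/41 ≈ 0.46341 half-lives elapse, leaving f ≈ 0.7253 of each dose.
Accumulation ratio R = 1/(1 − f) ≈ 1/0.2747 ≈ 3.6403.
Each bolus raises the concentration by D/Vd = 1230/175 ≈ 7.029 mcg/mL.
Cmax,ss = C₀/(1 − f) ≈ 7.029/0.2747 ≈ 25.588 mcg/mL.
One interval later, Cmin,ss = Cmax,ss·e^(−kτ) ≈ 25.588 × 0.7253 ≈ 18.559 mcg/mL.
Trough 18.6 mcg/mL vs MEC 6 mcg/mL: adequate.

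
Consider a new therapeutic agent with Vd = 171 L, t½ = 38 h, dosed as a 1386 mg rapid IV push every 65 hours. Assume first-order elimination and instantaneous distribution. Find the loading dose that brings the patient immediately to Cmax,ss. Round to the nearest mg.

f = (1/2)^(65/38) ≈ 0.305549; accumulation ratio R = 1/(1−f) ≈ 1.43999.
Loading dose to hit Cmax,ss on first dose: D_load = D_maint·R ≈ 1386 × 1.43999 ≈ 1995.83 mg.

1996 mg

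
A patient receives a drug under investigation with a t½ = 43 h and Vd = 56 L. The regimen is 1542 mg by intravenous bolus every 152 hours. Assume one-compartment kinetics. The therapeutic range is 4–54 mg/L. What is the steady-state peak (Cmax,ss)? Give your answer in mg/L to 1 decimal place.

Over one 152-h interval, 152/43 ≈ 3.5349 half-lives elapse, leaving f ≈ 0.0863 of each dose.
Accumulation ratio R = 1/(1 − f) ≈ 1/0.9137 ≈ 1.0945.
Each bolus raises the concentration by D/Vd = 1542/56 ≈ 27.536 mg/L.
Cmax,ss = C₀/(1 − f) ≈ 27.536/0.9137 ≈ 30.137 mg/L.
Peak 30.1 mg/L vs MTC 54 mg/L: below toxic threshold.

30.1 mg/L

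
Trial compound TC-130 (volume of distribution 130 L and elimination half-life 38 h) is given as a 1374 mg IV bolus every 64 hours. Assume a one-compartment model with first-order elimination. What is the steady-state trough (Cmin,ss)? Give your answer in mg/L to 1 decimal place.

k = ln2/t½ = ln2/38 ≈ 0.018241 h⁻¹; fraction remaining f = e^(−kτ) = e^(−0.018241×64) ≈ 0.3112.
Single-dose peak C₀ = D/Vd = 1374/130 ≈ 10.569 mg/L.
Steady-state trough Cmin,ss = C₀·f/(1−f) ≈ 10.569 × 0.3112/0.6888 ≈ 4.775 mg/L.

4.8 mg/L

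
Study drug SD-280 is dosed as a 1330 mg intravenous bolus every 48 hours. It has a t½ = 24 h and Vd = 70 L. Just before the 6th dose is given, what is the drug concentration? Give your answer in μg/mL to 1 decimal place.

6.3 μg/mL

f = (1/2)^(τ/t½) = (1/2)^(48/24) ≈ 0.2500.
C₀ = D/Vd = 1330/70 ≈ 19.000 μg/mL.
Before the 6th dose, 5 doses have been given. Superposition: Cmin = C₀·(f + f² + … + f^5).
≈ 19.000 × (0.2500 + 0.0625 + 0.0156 + 0.0039 + 0.0010) ≈ 19.000 × 0.3330 ≈ 6.327 μg/mL.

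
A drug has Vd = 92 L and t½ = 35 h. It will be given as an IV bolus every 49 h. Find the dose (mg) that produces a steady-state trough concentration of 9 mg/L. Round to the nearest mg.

1357 mg

τ/t½ = 49/35 ≈ 1.4, so f = (1/2)^(49/35) ≈ 0.378929.
Cmin,ss = (D/Vd)·f/(1−f), so D = Cmin,ss·Vd·(1−f)/f.
D = 9 × 92 × (1−f)/f ≈ 9 × 92 × 1.63902 ≈ 1357.11 mg.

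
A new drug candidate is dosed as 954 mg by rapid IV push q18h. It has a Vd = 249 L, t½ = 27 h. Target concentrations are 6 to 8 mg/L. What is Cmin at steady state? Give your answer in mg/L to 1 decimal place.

6.5 mg/L

k = ln2/t½ = ln2/27 ≈ 0.025672 h⁻¹; fraction remaining f = e^(−kτ) = e^(−0.025672×18) ≈ 0.6300.
At steady state, accumulation factor R = 1/(1 − e^(−kτ)) ≈ 2.7027.
Each bolus raises the concentration by D/Vd = 954/249 ≈ 3.831 mg/L.
Cmax,ss = C₀/(1 − f) ≈ 3.831/0.3700 ≈ 10.354 mg/L.
One interval later, Cmin,ss = Cmax,ss·e^(−kτ) ≈ 10.354 × 0.6300 ≈ 6.523 mg/L.
Trough 6.5 mg/L vs MEC 6 mg/L: adequate.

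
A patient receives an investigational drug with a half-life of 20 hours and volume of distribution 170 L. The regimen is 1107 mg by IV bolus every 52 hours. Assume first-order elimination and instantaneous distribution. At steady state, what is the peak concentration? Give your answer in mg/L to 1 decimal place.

7.8 mg/L

k = ln2/t½ = ln2/20 ≈ 0.034657 h⁻¹; fraction remaining f = e^(−kτ) = e^(−0.034657×52) ≈ 0.1649.
At steady state, accumulation factor R = 1/(1 − e^(−kτ)) ≈ 1.1975.
Single-dose peak C₀ = D/Vd = 1107/170 ≈ 6.512 mg/L.
Steady-state peak Cmax,ss = C₀·R ≈ 6.512 × 1.1975 ≈ 7.798 mg/L.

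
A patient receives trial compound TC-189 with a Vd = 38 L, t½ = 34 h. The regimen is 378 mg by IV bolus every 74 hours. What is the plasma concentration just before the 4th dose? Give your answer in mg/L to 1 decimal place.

f = (1/2)^(τ/t½) = (1/2)^(74/34) ≈ 0.2212.
C₀ = D/Vd = 378/38 ≈ 9.947 mg/L.
Before the 4th dose, 3 doses have been given. Superposition: Cmin = C₀·(f + f² + … + f^3).
≈ 9.947 × (0.2212 + 0.0489 + 0.0108) ≈ 9.947 × 0.2809 ≈ 2.794 mg/L.

2.8 mg/L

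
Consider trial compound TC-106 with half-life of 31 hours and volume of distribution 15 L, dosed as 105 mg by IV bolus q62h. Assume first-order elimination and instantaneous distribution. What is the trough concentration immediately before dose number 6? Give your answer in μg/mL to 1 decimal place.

f = (1/2)^(τ/t½) = (1/2)^(62/31) ≈ 0.2500.
C₀ = D/Vd = 105/15 ≈ 7.000 μg/mL.
Before the 6th dose, 5 doses have been given. Superposition: Cmin = C₀·(f + f² + … + f^5).
≈ 7.000 × (0.2500 + 0.0625 + 0.0156 + 0.0039 + 0.0010) ≈ 7.000 × 0.3330 ≈ 2.331 μg/mL.

2.3 μg/mL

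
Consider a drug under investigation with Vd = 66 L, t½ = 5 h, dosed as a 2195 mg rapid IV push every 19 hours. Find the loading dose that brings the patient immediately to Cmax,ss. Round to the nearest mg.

2365 mg

f = (1/2)^(19/5) ≈ 0.071794; accumulation ratio R = 1/(1−f) ≈ 1.07735.
Loading dose to hit Cmax,ss on first dose: D_load = D_maint·R ≈ 2195 × 1.07735 ≈ 2364.78 mg.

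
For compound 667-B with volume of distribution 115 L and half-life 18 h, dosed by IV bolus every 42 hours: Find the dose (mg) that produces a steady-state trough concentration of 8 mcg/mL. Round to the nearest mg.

τ/t½ = 42/18 ≈ 2.3333, so f = (1/2)^(42/18) ≈ 0.198425.
Cmin,ss = (D/Vd)·f/(1−f), so D = Cmin,ss·Vd·(1−f)/f.
D = 8 × 115 × (1−f)/f ≈ 8 × 115 × 4.03969 ≈ 3716.51 mg.

3717 mg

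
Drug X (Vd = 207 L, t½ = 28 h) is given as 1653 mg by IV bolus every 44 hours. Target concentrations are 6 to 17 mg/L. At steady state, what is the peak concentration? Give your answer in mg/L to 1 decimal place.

Over one 44-h interval, 44/28 ≈ 1.5714 half-lives elapse, leaving f ≈ 0.3365 of each dose.
Accumulation ratio R = 1/(1 − f) ≈ 1/0.6635 ≈ 1.5072.
Each bolus raises the concentration by D/Vd = 1653/207 ≈ 7.986 mg/L.
Steady-state peak Cmax,ss = C₀·R ≈ 7.986 × 1.5072 ≈ 12.036 mg/L.
Peak 12.0 mg/L vs MTC 17 mg/L: below toxic threshold.

12.0 mg/L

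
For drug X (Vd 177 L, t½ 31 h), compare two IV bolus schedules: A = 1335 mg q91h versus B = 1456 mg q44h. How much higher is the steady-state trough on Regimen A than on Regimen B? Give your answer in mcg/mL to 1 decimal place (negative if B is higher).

-3.8 mcg/mL

Regimen A: f = (1/2)^(91/31) ≈ 0.1307; Cmin,ss = (1335/177)·f/(1−f) ≈ 1.134 mcg/mL.
Regimen B: f = (1/2)^(44/31) ≈ 0.3739; Cmin,ss = (1456/177)·f/(1−f) ≈ 4.912 mcg/mL.
Difference ≈ 1.134 − 4.912 ≈ -3.778 mcg/mL.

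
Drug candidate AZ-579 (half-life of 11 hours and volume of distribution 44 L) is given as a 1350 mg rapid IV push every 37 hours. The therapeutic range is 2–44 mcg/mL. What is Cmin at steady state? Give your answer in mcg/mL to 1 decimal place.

3.3 mcg/mL

τ/t½ = 37/11 ≈ 3.3636, so fraction remaining f = (1/2)^(37/11) ≈ 0.0972.
Single-dose peak C₀ = D/Vd = 1350/44 ≈ 30.682 mcg/mL.
Steady-state trough Cmin,ss = C₀·f/(1−f) ≈ 30.682 × 0.0972/0.9028 ≈ 3.303 mcg/mL.
Trough 3.3 mcg/mL vs MEC 2 mcg/mL: adequate.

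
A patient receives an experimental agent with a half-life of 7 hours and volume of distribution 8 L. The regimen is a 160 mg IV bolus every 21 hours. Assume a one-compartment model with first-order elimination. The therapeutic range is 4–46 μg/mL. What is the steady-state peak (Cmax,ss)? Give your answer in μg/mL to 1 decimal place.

22.9 μg/mL

τ = 21 h = 3 half-lives, so f = (1/2)^3 = 0.125.
Accumulation ratio R = 1/(1 − f) = 1/0.875 = 8/7.
Single-dose peak C₀ = D/Vd = 160/8 = 20 μg/mL.
Steady-state peak Cmax,ss = C₀·R = 20 × 8/7 ≈ 22.857 μg/mL.
Peak 22.9 μg/mL vs MTC 46 μg/mL: below toxic threshold.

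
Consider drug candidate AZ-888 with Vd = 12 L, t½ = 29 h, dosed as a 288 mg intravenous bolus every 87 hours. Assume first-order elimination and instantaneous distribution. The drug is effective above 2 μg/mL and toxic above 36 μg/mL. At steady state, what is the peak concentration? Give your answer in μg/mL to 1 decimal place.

27.4 μg/mL

The dosing interval is 3 half-lives, so f = 2^(−3) = 0.125.
At steady state, R = 1/(1 − 0.125) = 8/7.
Single-dose peak C₀ = D/Vd = 288/12 = 24 μg/mL.
Steady-state peak Cmax,ss = C₀·R = 24 × 8/7 ≈ 27.429 μg/mL.
Peak 27.4 μg/mL vs MTC 36 μg/mL: below toxic threshold.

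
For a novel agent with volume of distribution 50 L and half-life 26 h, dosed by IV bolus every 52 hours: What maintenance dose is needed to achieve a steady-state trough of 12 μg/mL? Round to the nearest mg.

τ/t½ = 52/26 ≈ 2, so f = (1/2)^(52/26) ≈ 0.250000.
Cmin,ss = (D/Vd)·f/(1−f), so D = Cmin,ss·Vd·(1−f)/f.
D = 12 × 50 × (1−f)/f ≈ 12 × 50 × 3.00000 ≈ 1800.00 mg.

1800 mg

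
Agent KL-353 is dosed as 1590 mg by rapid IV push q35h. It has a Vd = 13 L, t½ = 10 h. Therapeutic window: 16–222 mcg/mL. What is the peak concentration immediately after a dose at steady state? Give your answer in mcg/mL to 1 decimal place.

τ/t½ = 35/10 ≈ 3.5, so fraction remaining f = (1/2)^(35/10) ≈ 0.0884.
Accumulation ratio R = 1/(1 − f) ≈ 1/0.9116 ≈ 1.0970.
Single-dose peak C₀ = D/Vd = 1590/13 ≈ 122.308 mcg/mL.
Steady-state peak Cmax,ss = C₀·R ≈ 122.308 × 1.0970 ≈ 134.172 mcg/mL.
Peak 134.2 mcg/mL vs MTC 222 mcg/mL: below toxic threshold.

134.2 mcg/mL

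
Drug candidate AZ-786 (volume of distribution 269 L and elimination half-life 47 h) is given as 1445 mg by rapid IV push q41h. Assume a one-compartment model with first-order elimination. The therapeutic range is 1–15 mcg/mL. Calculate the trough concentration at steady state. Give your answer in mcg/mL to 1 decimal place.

τ/t½ = 41/47 ≈ 0.87234, so fraction remaining f = (1/2)^(41/47) ≈ 0.5463.
Each bolus raises the concentration by D/Vd = 1445/269 ≈ 5.372 mcg/mL.
Steady-state trough Cmin,ss = C₀·f/(1−f) ≈ 5.372 × 0.5463/0.4537 ≈ 6.468 mcg/mL.
Trough 6.5 mcg/mL vs MEC 1 mcg/mL: adequate.

6.5 mcg/mL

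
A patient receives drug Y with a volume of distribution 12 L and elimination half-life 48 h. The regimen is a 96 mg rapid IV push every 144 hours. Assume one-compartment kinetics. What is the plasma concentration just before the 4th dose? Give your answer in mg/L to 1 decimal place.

f = (1/2)^(τ/t½) = (1/2)^(144/48) ≈ 0.1250.
C₀ = D/Vd = 96/12 ≈ 8.000 mg/L.
Before the 4th dose, 3 doses have been given. Superposition: Cmin = C₀·(f + f² + … + f^3).
≈ 8.000 × (0.1250 + 0.0156 + 0.0020) ≈ 8.000 × 0.1426 ≈ 1.141 mg/L.

1.1 mg/L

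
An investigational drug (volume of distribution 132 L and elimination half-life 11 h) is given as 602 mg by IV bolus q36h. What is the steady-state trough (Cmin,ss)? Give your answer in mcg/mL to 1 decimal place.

0.5 mcg/mL

τ/t½ = 36/11 ≈ 3.2727, so fraction remaining f = (1/2)^(36/11) ≈ 0.1035.
Accumulation ratio R = 1/(1 − f) ≈ 1/0.8965 ≈ 1.1154.
Single-dose peak C₀ = D/Vd = 602/132 ≈ 4.561 mcg/mL.
Cmax,ss = C₀/(1 − f) ≈ 4.561/0.8965 ≈ 5.088 mcg/mL.
Steady-state trough Cmin,ss = Cmax,ss·f ≈ 5.088 × 0.1035 ≈ 0.527 mcg/mL.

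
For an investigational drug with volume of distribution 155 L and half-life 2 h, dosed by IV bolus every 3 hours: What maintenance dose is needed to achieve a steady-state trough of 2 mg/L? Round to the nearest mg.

567 mg

τ/t½ = 3/2 ≈ 1.5, so f = (1/2)^(3/2) ≈ 0.353553.
Cmin,ss = (D/Vd)·f/(1−f), so D = Cmin,ss·Vd·(1−f)/f.
D = 2 × 155 × (1−f)/f ≈ 2 × 155 × 1.82843 ≈ 566.81 mg.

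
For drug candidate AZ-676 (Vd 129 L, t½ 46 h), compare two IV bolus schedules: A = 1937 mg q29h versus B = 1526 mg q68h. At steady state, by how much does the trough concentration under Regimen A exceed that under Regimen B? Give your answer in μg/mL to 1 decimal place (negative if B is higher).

20.8 μg/mL

Regimen A: f = (1/2)^(29/46) ≈ 0.6460; Cmin,ss = (1937/129)·f/(1−f) ≈ 27.401 μg/mL.
Regimen B: f = (1/2)^(68/46) ≈ 0.3589; Cmin,ss = (1526/129)·f/(1−f) ≈ 6.622 μg/mL.
Difference ≈ 27.401 − 6.622 ≈ 20.779 μg/mL.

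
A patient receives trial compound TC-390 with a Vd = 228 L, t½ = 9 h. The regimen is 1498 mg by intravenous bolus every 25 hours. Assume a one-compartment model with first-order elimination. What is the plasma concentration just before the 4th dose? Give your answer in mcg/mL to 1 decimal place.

1.1 mcg/mL

f = (1/2)^(τ/t½) = (1/2)^(25/9) ≈ 0.1458.
C₀ = D/Vd = 1498/228 ≈ 6.570 mcg/mL.
Before the 4th dose, 3 doses have been given. Superposition: Cmin = C₀·(f + f² + … + f^3).
≈ 6.570 × (0.1458 + 0.0213 + 0.0031) ≈ 6.570 × 0.1702 ≈ 1.118 mcg/mL.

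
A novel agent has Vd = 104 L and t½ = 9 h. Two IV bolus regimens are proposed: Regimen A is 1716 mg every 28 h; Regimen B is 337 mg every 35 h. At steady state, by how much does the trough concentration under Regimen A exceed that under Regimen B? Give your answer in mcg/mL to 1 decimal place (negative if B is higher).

Regimen A: f = (1/2)^(28/9) ≈ 0.1157; Cmin,ss = (1716/104)·f/(1−f) ≈ 2.159 mcg/mL.
Regimen B: f = (1/2)^(35/9) ≈ 0.0675; Cmin,ss = (337/104)·f/(1−f) ≈ 0.235 mcg/mL.
Difference ≈ 2.159 − 0.235 ≈ 1.924 mcg/mL.

1.9 mcg/mL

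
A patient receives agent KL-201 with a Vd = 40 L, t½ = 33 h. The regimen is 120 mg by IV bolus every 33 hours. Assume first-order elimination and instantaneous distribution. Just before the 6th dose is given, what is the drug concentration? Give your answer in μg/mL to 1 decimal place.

2.9 μg/mL

f = (1/2)^(τ/t½) = (1/2)^(33/33) ≈ 0.5000.
C₀ = D/Vd = 120/40 ≈ 3.000 μg/mL.
Before the 6th dose, 5 doses have been given. Superposition: Cmin = C₀·(f + f² + … + f^5).
≈ 3.000 × (0.5000 + 0.2500 + 0.1250 + 0.0625 + 0.0313) ≈ 3.000 × 0.9688 ≈ 2.906 μg/mL.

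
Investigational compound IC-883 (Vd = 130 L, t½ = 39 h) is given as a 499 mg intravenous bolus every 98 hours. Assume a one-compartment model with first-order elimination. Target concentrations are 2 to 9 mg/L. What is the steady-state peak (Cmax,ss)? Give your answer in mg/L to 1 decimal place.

k = ln2/t½ = ln2/39 ≈ 0.017773 h⁻¹; fraction remaining f = e^(−kτ) = e^(−0.017773×98) ≈ 0.1752.
Accumulation ratio R = 1/(1 − f) ≈ 1/0.8248 ≈ 1.2124.
Single-dose peak C₀ = D/Vd = 499/130 ≈ 3.838 mg/L.
Steady-state peak Cmax,ss = C₀·R ≈ 3.838 × 1.2124 ≈ 4.653 mg/L.
Peak 4.7 mg/L vs MTC 9 mg/L: below toxic threshold.

4.7 mg/L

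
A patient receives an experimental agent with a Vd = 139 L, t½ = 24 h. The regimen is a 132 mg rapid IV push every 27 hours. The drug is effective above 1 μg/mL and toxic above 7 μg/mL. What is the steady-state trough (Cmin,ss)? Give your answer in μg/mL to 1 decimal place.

k = ln2/t½ = ln2/24 ≈ 0.028881 h⁻¹; fraction remaining f = e^(−kτ) = e^(−0.028881×27) ≈ 0.4585.
Accumulation ratio R = 1/(1 − f) ≈ 1/0.5415 ≈ 1.8467.
Each bolus raises the concentration by D/Vd = 132/139 ≈ 0.950 μg/mL.
Cmax,ss = C₀/(1 − f) ≈ 0.950/0.5415 ≈ 1.754 μg/mL.
One interval later, Cmin,ss = Cmax,ss·e^(−kτ) ≈ 1.754 × 0.4585 ≈ 0.804 μg/mL.
Trough 0.8 μg/mL vs MEC 1 μg/mL: subtherapeutic.

0.8 μg/mL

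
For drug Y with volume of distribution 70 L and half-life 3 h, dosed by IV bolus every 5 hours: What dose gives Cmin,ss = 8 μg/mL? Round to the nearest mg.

1218 mg

τ/t½ = 5/3 ≈ 1.6667, so f = (1/2)^(5/3) ≈ 0.314980.
Cmin,ss = (D/Vd)·f/(1−f), so D = Cmin,ss·Vd·(1−f)/f.
D = 8 × 70 × (1−f)/f ≈ 8 × 70 × 2.17480 ≈ 1217.89 mg.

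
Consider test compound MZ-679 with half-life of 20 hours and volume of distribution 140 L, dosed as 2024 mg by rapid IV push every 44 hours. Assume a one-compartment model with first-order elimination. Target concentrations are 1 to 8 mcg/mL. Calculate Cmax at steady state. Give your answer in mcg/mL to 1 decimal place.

τ/t½ = 44/20 ≈ 2.2, so fraction remaining f = (1/2)^(44/20) ≈ 0.2176.
Accumulation ratio R = 1/(1 − f) ≈ 1/0.7824 ≈ 1.2781.
Single-dose peak C₀ = D/Vd = 2024/140 ≈ 14.457 mcg/mL.
Steady-state peak Cmax,ss = C₀·R ≈ 14.457 × 1.2781 ≈ 18.477 mcg/mL.
Peak 18.5 mcg/mL vs MTC 8 mcg/mL: exceeds toxic threshold.

18.5 mcg/mL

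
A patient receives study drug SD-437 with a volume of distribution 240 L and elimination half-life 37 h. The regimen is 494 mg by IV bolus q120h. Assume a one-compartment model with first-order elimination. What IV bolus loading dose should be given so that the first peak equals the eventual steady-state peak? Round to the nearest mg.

f = (1/2)^(120/37) ≈ 0.105605; accumulation ratio R = 1/(1−f) ≈ 1.11807.
Loading dose to hit Cmax,ss on first dose: D_load = D_maint·R ≈ 494 × 1.11807 ≈ 552.33 mg.

552 mg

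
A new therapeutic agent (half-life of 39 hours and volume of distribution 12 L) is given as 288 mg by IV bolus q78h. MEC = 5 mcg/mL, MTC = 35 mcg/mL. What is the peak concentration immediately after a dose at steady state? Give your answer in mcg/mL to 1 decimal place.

τ = 78 h = 2 half-lives, so f = (1/2)^2 = 0.25.
At steady state, R = 1/(1 − 0.25) = 4/3.
Single-dose peak C₀ = D/Vd = 288/12 = 24 mcg/mL.
Steady-state peak Cmax,ss = C₀·R = 24 × 4/3 ≈ 32.000 mcg/mL.
Peak 32.0 mcg/mL vs MTC 35 mcg/mL: below toxic threshold.

32.0 mcg/mL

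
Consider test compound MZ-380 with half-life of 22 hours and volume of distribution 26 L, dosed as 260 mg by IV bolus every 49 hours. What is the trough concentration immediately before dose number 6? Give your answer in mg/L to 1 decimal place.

2.7 mg/L

f = (1/2)^(τ/t½) = (1/2)^(49/22) ≈ 0.2136.
C₀ = D/Vd = 260/26 ≈ 10.000 mg/L.
Before the 6th dose, 5 doses have been given. Superposition: Cmin = C₀·(f + f² + … + f^5).
≈ 10.000 × (0.2136 + 0.0456 + 0.0097 + 0.0021 + 0.0004) ≈ 10.000 × 0.2714 ≈ 2.714 mg/L.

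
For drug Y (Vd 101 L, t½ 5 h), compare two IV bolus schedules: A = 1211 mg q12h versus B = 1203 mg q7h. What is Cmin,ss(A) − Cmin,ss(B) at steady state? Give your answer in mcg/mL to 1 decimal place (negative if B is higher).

Regimen A: f = (1/2)^(12/5) ≈ 0.1895; Cmin,ss = (1211/101)·f/(1−f) ≈ 2.803 mcg/mL.
Regimen B: f = (1/2)^(7/5) ≈ 0.3789; Cmin,ss = (1203/101)·f/(1−f) ≈ 7.266 mcg/mL.
Difference ≈ 2.803 − 7.266 ≈ -4.463 mcg/mL.

-4.5 mcg/mL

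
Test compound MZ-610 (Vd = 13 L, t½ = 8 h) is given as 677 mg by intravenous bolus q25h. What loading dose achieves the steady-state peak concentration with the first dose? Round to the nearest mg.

f = (1/2)^(25/8) ≈ 0.114626; accumulation ratio R = 1/(1−f) ≈ 1.12947.
Loading dose to hit Cmax,ss on first dose: D_load = D_maint·R ≈ 677 × 1.12947 ≈ 764.65 mg.

765 mg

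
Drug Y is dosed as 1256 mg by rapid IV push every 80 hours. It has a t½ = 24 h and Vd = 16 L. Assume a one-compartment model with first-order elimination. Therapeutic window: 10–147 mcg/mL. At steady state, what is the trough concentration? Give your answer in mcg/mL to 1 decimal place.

8.6 mcg/mL

τ/t½ = 80/24 ≈ 3.3333, so fraction remaining f = (1/2)^(80/24) ≈ 0.0992.
At steady state, accumulation factor R = 1/(1 − e^(−kτ)) ≈ 1.1101.
Each bolus raises the concentration by D/Vd = 1256/16 ≈ 78.500 mcg/mL.
Cmax,ss = C₀/(1 − f) ≈ 78.500/0.9008 ≈ 87.145 mcg/mL.
One interval later, Cmin,ss = Cmax,ss·e^(−kτ) ≈ 87.145 × 0.0992 ≈ 8.645 mcg/mL.
Trough 8.6 mcg/mL vs MEC 10 mcg/mL: subtherapeutic.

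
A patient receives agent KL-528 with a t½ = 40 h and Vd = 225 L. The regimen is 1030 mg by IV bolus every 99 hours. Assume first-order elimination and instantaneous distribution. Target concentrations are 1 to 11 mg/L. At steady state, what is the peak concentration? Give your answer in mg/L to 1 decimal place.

5.6 mg/L

k = ln2/t½ = ln2/40 ≈ 0.017329 h⁻¹; fraction remaining f = e^(−kτ) = e^(−0.017329×99) ≈ 0.1799.
Accumulation ratio R = 1/(1 − f) ≈ 1/0.8201 ≈ 1.2194.
Single-dose peak C₀ = D/Vd = 1030/225 ≈ 4.578 mg/L.
Cmax,ss = C₀/(1 − f) ≈ 4.578/0.8201 ≈ 5.582 mg/L.
Peak 5.6 mg/L vs MTC 11 mg/L: below toxic threshold.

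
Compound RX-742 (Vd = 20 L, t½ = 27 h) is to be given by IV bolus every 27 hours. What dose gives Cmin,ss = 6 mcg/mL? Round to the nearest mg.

τ/t½ = 27/27 ≈ 1, so f = (1/2)^(27/27) ≈ 0.500000.
Cmin,ss = (D/Vd)·f/(1−f), so D = Cmin,ss·Vd·(1−f)/f.
D = 6 × 20 × (1−f)/f ≈ 6 × 20 × 1.00000 ≈ 120.00 mg.

120 mg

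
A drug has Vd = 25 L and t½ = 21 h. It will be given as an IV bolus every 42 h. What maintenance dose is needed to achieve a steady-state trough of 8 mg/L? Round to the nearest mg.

τ/t½ = 42/21 ≈ 2, so f = (1/2)^(42/21) ≈ 0.250000.
Cmin,ss = (D/Vd)·f/(1−f), so D = Cmin,ss·Vd·(1−f)/f.
D = 8 × 25 × (1−f)/f ≈ 8 × 25 × 3.00000 ≈ 600.00 mg.

600 mg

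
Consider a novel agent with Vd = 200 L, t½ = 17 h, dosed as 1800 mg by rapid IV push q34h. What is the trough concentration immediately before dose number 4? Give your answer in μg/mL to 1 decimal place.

3.0 μg/mL

f = (1/2)^(τ/t½) = (1/2)^(34/17) ≈ 0.2500.
C₀ = D/Vd = 1800/200 ≈ 9.000 μg/mL.
Before the 4th dose, 3 doses have been given. Superposition: Cmin = C₀·(f + f² + … + f^3).
≈ 9.000 × (0.2500 + 0.0625 + 0.0156) ≈ 9.000 × 0.3281 ≈ 2.953 μg/mL.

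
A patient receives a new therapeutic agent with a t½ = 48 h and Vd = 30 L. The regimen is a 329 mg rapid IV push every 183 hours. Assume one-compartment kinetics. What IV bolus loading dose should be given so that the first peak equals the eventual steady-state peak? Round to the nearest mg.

f = (1/2)^(183/48) ≈ 0.071174; accumulation ratio R = 1/(1−f) ≈ 1.07663.
Loading dose to hit Cmax,ss on first dose: D_load = D_maint·R ≈ 329 × 1.07663 ≈ 354.21 mg.

354 mg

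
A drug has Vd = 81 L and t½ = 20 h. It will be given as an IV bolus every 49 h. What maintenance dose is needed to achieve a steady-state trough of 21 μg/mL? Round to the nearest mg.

7594 mg

τ/t½ = 49/20 ≈ 2.45, so f = (1/2)^(49/20) ≈ 0.183011.
Cmin,ss = (D/Vd)·f/(1−f), so D = Cmin,ss·Vd·(1−f)/f.
D = 21 × 81 × (1−f)/f ≈ 21 × 81 × 4.46415 ≈ 7593.52 mg.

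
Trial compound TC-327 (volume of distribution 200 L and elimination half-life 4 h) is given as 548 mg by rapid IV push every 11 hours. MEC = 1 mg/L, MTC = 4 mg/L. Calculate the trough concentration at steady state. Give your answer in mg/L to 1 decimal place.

τ/t½ = 11/4 ≈ 2.75, so fraction remaining f = (1/2)^(11/4) ≈ 0.1487.
Accumulation ratio R = 1/(1 − f) ≈ 1/0.8513 ≈ 1.1747.
Each bolus raises the concentration by D/Vd = 548/200 ≈ 2.740 mg/L.
Steady-state peak Cmax,ss = C₀·R ≈ 2.740 × 1.1747 ≈ 3.219 mg/L.
Steady-state trough Cmin,ss = Cmax,ss·f ≈ 3.219 × 0.1487 ≈ 0.479 mg/L.
Trough 0.5 mg/L vs MEC 1 mg/L: subtherapeutic.

0.5 mg/L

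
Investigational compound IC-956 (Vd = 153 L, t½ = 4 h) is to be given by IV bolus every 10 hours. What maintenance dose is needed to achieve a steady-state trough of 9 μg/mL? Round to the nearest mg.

6412 mg

τ/t½ = 10/4 ≈ 2.5, so f = (1/2)^(10/4) ≈ 0.176777.
Cmin,ss = (D/Vd)·f/(1−f), so D = Cmin,ss·Vd·(1−f)/f.
D = 9 × 153 × (1−f)/f ≈ 9 × 153 × 4.65684 ≈ 6412.47 mg.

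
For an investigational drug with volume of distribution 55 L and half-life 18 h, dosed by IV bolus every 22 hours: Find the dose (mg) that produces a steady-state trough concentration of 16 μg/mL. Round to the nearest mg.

τ/t½ = 22/18 ≈ 1.2222, so f = (1/2)^(22/18) ≈ 0.428622.
Cmin,ss = (D/Vd)·f/(1−f), so D = Cmin,ss·Vd·(1−f)/f.
D = 16 × 55 × (1−f)/f ≈ 16 × 55 × 1.33306 ≈ 1173.09 mg.

1173 mg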